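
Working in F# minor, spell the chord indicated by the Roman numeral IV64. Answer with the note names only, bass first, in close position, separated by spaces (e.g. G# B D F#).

F# B D#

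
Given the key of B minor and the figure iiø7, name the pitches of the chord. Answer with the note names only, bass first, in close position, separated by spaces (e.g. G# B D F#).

C# E G B

The numeral's case and figure indicate a half-diminished seventh chord. In B minor its root, the supertonic, is C#.
That chord is spelled C#-E-G-B.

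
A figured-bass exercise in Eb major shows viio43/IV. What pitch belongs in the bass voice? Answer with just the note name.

Db

The applied chord viio43/IV is rooted on G: G-Bb-Db-Fb.
The figure 43 means second inversion — the fifth is in the bass.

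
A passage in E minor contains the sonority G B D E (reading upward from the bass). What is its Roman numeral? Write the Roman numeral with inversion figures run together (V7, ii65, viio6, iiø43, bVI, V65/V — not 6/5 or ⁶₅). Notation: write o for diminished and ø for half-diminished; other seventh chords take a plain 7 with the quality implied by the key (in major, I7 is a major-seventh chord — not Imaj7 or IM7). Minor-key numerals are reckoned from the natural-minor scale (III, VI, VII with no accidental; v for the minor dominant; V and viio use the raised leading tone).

i65

The pitches E-G-B-D form a minor seventh chord rooted on E.
E is scale degree 1 in E minor, and a minor seventh chord on that degree is written i7.
With G in the bass the chord is in first inversion, so the figured bass is 65.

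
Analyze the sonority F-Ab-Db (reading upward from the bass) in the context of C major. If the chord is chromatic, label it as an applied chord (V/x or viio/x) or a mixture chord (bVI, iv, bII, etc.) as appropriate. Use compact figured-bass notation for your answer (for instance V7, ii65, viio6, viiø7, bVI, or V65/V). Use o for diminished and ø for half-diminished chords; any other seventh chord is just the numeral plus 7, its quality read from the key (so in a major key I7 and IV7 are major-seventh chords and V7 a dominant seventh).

bII6

The pitches Db-F-Ab form a major triad rooted on Db.
Db is the lowered second degree of C major (diatonic 2 would be D). This is the Neapolitan sixth — a major triad on the lowered second degree, here in its customary first inversion.
With F in the bass the chord is in first inversion, so the figured bass is 6.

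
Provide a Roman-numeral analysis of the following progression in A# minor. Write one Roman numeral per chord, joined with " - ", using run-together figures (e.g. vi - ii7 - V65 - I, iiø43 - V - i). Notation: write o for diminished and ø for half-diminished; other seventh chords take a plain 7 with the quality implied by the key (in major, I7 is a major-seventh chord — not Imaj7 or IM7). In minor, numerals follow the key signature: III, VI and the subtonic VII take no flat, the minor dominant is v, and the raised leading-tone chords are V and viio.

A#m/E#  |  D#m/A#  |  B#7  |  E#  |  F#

i64 - iv64 - V7/V - V - VI

A#m/E#: root A# is the tonic; minor triad there is i64.
D#m/A#: root D# is the subdominant; minor triad there is iv64.
B#7 is the secondary dominant of V (dominant seventh chord on B#): V7/V.
E#: root E# is the dominant; major triad there is V.
F#: major triad on F# = scale degree 6 → VI.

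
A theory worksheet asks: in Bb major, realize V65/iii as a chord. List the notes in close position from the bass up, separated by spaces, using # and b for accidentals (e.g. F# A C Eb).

V65/iii is a secondary dominant — the dominant seventh of iii. iii in Bb major is D, so the applied chord's root is A, a perfect fifth above.
Building a dominant seventh chord on A gives A-C#-E-G.
With the 65 figure the chord is in first inversion; from the bass C# upward in close position it reads C#-E-G-A.

C# E G A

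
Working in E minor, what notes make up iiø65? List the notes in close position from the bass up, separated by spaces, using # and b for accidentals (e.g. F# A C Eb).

In E minor, the second degree is F#, and the diatonic chord built there is a half-diminished seventh chord.
Stacking thirds from F# gives F#-A-C-E.
With the 65 figure the chord is in first inversion; from the bass A upward in close position it reads A-C-E-F#.

A C E F#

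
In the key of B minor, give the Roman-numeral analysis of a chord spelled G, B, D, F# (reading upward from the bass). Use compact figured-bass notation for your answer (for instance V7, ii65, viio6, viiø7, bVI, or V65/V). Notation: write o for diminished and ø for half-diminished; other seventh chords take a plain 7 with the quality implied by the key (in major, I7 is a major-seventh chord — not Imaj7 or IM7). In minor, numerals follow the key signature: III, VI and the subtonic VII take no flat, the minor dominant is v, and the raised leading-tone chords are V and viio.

The pitches G-B-D-F# form a major seventh chord rooted on G.
In B minor, G is the submediant; the diatonic major seventh chord there is VI7.

VI7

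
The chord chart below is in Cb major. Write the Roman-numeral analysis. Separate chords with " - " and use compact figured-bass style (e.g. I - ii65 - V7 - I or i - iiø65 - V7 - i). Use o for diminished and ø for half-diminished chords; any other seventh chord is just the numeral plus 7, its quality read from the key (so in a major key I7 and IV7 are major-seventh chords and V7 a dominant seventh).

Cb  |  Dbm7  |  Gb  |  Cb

I - ii7 - V - I

Cb has root Cb, degree 1 in Cb major, so I.
Dbm7 has root Db, degree 2 in Cb major, so ii7.
Gb has root Gb, degree 5 in Cb major, so V.
Cb has root Cb, degree 1 in Cb major, so I.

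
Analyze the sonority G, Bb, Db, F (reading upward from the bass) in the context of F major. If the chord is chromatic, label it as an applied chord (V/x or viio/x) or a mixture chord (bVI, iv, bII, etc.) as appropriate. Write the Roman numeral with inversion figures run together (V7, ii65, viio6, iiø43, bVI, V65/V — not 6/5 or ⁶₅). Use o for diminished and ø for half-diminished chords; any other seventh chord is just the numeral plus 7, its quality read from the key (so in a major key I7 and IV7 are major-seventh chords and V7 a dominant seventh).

iiø7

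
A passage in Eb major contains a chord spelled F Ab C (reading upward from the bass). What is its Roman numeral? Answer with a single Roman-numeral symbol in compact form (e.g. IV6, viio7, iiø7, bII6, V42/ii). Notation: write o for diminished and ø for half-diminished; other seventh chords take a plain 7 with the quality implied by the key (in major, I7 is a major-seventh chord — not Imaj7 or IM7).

Stacked in thirds the chord is F-Ab-C: a minor triad on F.
In Eb major, F is the supertonic; the diatonic minor triad there is ii.

ii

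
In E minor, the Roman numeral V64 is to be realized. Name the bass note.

V in E minor has root B; the chord is B-D#-F#.
The figure 64 means second inversion — the fifth is in the bass.

F#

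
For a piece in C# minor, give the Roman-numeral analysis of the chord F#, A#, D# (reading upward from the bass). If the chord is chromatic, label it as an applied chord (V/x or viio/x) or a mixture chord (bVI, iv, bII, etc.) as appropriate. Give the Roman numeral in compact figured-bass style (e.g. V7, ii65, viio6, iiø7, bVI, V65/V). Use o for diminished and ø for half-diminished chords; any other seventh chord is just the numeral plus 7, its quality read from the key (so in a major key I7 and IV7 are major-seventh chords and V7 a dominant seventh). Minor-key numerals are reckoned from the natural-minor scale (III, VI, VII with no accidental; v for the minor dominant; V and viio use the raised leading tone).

Stacked in thirds the chord is D#-F#-A#: a minor triad on D#.
D# is the second degree of C# minor. This is the minor supertonic, borrowed from the parallel major (the Dorian ii).
With F# in the bass the chord is in first inversion, so the figured bass is 6.

ii6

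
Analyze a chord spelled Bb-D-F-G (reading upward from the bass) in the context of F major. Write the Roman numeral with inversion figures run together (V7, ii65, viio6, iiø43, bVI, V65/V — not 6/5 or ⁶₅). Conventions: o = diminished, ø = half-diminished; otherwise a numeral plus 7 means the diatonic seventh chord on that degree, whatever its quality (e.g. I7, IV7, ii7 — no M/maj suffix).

ii65

The pitches G-Bb-D-F form a minor seventh chord rooted on G.
G is scale degree 2 in F major, and a minor seventh chord on that degree is written ii7.
With Bb in the bass the chord is in first inversion, so the figured bass is 65.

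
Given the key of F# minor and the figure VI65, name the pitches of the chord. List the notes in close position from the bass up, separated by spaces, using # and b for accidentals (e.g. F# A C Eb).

F# A C# D

The numeral's case and figure indicate a major seventh chord. In F# minor its root, the submediant, is D.
Stacking thirds from D gives D-F#-A-C#.
With the 65 figure the chord is in first inversion; from the bass F# upward in close position it reads F#-A-C#-D.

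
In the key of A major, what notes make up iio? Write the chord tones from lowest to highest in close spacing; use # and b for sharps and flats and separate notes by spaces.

Scale degree 2 in A major is B; here the chord built on it is altered to a diminished triad. iio is the diminished supertonic triad, borrowed from the parallel minor.
So the chord is B-D-F.

B D F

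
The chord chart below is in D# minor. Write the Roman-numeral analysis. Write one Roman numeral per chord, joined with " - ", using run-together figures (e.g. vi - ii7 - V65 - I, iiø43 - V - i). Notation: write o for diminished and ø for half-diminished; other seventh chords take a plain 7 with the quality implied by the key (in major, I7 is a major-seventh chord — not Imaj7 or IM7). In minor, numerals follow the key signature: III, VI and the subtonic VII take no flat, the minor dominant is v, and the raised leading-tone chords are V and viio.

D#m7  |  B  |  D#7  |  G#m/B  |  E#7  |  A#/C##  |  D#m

i7 - VI - V7/iv - iv6 - V7/V - V6 - i

D#m7: minor seventh chord on D# = scale degree 1 → i7.
B: major triad on B = scale degree 6 → VI.
D#7: a dominant seventh chord on D#, the applied dominant of iv → V7/iv.
G#m/B: minor triad on G# = scale degree 4 → iv6.
E#7 is the secondary dominant of V (dominant seventh chord on E#): V7/V.
A#/C##: major triad on A# = scale degree 5 → V6.
D#m: root D# is the tonic; minor triad there is i.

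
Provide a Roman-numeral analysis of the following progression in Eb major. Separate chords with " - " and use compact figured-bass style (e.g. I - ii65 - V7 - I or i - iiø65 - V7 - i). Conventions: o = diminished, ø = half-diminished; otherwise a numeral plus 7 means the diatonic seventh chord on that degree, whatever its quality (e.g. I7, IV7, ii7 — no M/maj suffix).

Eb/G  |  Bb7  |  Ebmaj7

I6 - V7 - I7

Eb/G: major triad on Eb = scale degree 1 → I6.
Bb7: root Bb is the dominant; dominant seventh chord there is V7.
Ebmaj7: major seventh chord on Eb = scale degree 1 → I7.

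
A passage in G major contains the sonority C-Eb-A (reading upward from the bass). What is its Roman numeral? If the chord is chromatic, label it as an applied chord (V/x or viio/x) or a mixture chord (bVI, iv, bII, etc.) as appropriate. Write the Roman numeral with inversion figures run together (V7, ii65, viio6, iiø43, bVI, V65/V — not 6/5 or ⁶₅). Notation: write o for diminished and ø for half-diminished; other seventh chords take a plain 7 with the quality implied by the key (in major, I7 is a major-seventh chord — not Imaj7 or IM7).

The pitches A-C-Eb form a diminished triad rooted on A.
A is the second degree of G major. This is the diminished supertonic triad, borrowed from the parallel minor.
With C in the bass the chord is in first inversion, so the figured bass is 6.

iio6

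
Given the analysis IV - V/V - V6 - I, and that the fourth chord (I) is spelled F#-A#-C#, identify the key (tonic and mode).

F# major

The chord F# is a major triad rooted on F#; its label is I.
If F# is scale degree 1 and the mode makes that degree carry a major triad, the tonic is F# and the mode is major.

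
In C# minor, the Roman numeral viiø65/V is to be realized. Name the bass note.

The applied chord viiø65/V is rooted on F##: F##-A#-C#-E#.
The figure 65 means first inversion — the third is in the bass.

A#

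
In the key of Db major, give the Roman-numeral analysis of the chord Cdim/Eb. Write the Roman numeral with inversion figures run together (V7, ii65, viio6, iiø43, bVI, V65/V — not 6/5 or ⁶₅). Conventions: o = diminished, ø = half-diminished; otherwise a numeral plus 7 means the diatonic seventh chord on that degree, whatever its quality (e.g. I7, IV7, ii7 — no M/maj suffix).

viio6

The pitches C-Eb-Gb form a diminished triad rooted on C.
C is scale degree 7 in Db major, and a diminished triad on that degree is written viio.
With Eb in the bass the chord is in first inversion, so the figured bass is 6.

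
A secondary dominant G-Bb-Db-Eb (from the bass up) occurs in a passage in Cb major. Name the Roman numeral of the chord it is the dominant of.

vi

The chord is a dominant seventh chord on Eb.
A dominant resolves down a perfect fifth: Eb → Ab. In Cb major, Ab is scale degree 6, i.e. vi.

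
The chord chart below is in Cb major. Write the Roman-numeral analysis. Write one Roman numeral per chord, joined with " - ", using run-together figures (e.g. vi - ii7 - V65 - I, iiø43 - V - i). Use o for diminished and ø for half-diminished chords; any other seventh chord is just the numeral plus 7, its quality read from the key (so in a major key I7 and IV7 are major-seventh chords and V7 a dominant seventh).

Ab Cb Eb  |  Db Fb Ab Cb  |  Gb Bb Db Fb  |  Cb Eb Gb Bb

vi - ii7 - V7 - I7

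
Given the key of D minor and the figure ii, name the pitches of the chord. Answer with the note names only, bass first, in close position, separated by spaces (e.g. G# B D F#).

E G B

ii is the minor supertonic, borrowed from the parallel major (the Dorian ii). In D minor that root is E.
So the chord is E-G-B, a minor triad.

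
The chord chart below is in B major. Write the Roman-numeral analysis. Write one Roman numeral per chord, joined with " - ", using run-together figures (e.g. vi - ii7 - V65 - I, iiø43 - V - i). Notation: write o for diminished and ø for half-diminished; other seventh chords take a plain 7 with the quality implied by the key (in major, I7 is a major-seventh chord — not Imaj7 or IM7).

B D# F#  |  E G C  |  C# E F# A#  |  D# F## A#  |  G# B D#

I - bII6 - V43 - V/vi - vi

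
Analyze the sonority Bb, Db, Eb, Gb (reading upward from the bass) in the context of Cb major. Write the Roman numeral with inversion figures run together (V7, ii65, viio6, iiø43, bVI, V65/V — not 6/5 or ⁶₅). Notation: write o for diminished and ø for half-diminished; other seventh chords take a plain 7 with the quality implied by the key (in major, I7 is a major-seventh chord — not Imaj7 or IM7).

iii43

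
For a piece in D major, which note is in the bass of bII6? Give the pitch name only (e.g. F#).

bII in D major has root Eb; the chord is Eb-G-Bb.
The figure 6 means first inversion — the third is in the bass.

G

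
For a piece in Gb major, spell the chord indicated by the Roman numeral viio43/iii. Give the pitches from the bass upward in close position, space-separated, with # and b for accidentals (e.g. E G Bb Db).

Eb Gb A C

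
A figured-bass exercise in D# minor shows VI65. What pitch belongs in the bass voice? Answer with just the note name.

VI in D# minor has root B; the chord is B-D#-F#-A#.
The figure 65 means first inversion — the third is in the bass.

D#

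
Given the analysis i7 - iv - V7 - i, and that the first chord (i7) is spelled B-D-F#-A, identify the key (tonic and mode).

B minor

The anchor chord is a minor seventh chord on B, labeled i7.
If B is scale degree 1 and the mode makes that degree carry a minor seventh chord, the tonic is B and the mode is minor.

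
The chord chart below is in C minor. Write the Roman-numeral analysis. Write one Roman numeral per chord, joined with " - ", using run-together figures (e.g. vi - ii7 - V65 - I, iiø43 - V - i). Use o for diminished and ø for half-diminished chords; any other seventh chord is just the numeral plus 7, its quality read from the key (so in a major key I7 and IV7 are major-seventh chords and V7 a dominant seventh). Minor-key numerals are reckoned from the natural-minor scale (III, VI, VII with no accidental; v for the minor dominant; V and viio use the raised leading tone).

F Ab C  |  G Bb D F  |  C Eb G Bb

F-Ab-C has root F, degree 4 in C minor, so iv.
G-Bb-D-F: minor seventh chord on G = scale degree 5 → v7.
C-Eb-G-Bb has root C, degree 1 in C minor, so i7.

iv - v7 - i7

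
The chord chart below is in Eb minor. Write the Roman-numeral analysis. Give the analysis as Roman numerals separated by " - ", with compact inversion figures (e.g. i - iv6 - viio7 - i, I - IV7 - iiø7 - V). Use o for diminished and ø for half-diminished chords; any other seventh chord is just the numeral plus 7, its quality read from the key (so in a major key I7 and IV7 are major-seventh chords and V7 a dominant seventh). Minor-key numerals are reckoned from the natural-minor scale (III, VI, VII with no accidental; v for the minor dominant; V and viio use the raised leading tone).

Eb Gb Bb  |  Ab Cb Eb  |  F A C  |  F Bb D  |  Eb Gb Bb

Eb-Gb-Bb has root Eb, degree 1 in Eb minor, so i.
Ab-Cb-Eb has root Ab, degree 4 in Eb minor, so iv.
F-A-C: chromatic; F is V of V, so V/V.
F-Bb-D: major triad on Bb = scale degree 5 → V64.
Eb-Gb-Bb: root Eb is the tonic; minor triad there is i.

i - iv - V/V - V64 - i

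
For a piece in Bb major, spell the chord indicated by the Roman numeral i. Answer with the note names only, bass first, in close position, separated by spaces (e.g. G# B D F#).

Bb Db F

i is the minor tonic, borrowed from the parallel minor. In Bb major that root is Bb.
So the chord is Bb-Db-F, a minor triad.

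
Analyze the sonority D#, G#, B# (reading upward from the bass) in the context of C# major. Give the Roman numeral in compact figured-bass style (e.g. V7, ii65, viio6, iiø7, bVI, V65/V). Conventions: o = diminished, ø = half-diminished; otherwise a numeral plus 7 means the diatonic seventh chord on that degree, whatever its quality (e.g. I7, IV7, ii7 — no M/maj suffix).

V64

Stacked in thirds the chord is G#-B#-D#: a major triad on G#.
In C# major, G# is the dominant; the diatonic major triad there is V.
With D# in the bass the chord is in second inversion, so the figured bass is 64.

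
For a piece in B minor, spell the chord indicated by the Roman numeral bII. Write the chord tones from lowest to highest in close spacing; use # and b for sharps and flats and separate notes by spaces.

Scale degree 2 in B minor is C#; lowering it a half step gives C. bII is the Neapolitan chord — a major triad on the lowered second degree.
So the chord is C-E-G.

C E G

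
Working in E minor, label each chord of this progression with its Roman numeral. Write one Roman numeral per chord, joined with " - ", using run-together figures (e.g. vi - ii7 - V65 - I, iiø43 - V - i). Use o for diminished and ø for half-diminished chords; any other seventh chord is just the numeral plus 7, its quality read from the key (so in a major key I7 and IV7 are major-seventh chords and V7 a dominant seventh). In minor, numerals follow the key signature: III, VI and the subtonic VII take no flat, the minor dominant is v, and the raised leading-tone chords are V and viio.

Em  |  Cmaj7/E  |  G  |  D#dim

Em: minor triad on E = scale degree 1 → i.
Cmaj7/E: major seventh chord on C = scale degree 6 → VI65.
G: major triad on G = scale degree 3 → III.
D#dim has root D#, degree 7 in E minor, so viio.

i - VI65 - III - viio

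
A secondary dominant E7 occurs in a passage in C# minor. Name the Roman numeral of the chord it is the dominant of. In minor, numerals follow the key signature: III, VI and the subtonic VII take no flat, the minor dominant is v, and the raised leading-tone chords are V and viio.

VI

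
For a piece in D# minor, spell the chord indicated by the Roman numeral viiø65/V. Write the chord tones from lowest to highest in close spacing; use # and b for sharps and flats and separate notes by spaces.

viiø65/V is a secondary leading-tone chord. The target V is A# in D# minor; the applied chord is rooted a semitone below, on G##.
Building a half-diminished seventh chord on G## gives G##-B#-D#-F##.
The figured bass 65 indicates first inversion, placing the third (B#) in the bass: B#-D#-F##-G##.

B# D# F## G##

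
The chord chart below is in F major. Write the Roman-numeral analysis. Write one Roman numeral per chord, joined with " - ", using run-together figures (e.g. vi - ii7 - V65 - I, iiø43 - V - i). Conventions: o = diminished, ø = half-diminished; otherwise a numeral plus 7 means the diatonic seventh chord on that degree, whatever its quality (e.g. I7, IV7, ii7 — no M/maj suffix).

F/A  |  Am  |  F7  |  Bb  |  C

F/A: major triad on F = scale degree 1 → I6.
Am: root A is the mediant; minor triad there is iii.
F7 is the secondary dominant of IV (dominant seventh chord on F): V7/IV.
Bb: major triad on Bb = scale degree 4 → IV.
C: major triad on C = scale degree 5 → V.

I6 - iii - V7/IV - IV - V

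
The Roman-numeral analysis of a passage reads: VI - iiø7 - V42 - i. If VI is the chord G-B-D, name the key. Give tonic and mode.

The chord G is a major triad rooted on G; its label is VI.
If G is scale degree 6 and the mode makes that degree carry a major triad, the tonic is B and the mode is minor.

B minor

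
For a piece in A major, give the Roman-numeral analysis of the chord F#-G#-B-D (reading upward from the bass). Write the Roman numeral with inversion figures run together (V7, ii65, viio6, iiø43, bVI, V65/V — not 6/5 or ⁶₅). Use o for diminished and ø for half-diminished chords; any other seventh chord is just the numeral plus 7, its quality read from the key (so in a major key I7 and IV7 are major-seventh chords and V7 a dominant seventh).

viiø42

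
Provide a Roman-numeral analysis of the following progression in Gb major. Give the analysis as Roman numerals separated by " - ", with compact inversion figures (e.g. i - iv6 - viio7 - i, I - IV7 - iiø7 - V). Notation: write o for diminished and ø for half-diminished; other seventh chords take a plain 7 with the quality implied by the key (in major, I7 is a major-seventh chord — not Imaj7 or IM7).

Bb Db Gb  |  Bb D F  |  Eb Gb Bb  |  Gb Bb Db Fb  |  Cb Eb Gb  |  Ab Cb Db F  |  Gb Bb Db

I6 - V/vi - vi - V7/IV - IV - V43 - I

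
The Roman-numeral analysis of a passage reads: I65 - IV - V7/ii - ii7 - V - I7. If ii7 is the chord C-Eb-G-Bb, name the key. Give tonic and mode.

Bb major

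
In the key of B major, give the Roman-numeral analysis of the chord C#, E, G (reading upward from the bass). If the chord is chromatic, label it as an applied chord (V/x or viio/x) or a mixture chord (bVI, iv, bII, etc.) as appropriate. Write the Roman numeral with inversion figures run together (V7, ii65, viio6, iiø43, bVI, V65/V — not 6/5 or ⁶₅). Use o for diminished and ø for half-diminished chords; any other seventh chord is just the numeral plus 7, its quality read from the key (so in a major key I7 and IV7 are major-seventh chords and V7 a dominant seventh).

iio

Stacked in thirds the chord is C#-E-G: a diminished triad on C#.
C# is the second degree of B major. This is the diminished supertonic triad, borrowed from the parallel minor.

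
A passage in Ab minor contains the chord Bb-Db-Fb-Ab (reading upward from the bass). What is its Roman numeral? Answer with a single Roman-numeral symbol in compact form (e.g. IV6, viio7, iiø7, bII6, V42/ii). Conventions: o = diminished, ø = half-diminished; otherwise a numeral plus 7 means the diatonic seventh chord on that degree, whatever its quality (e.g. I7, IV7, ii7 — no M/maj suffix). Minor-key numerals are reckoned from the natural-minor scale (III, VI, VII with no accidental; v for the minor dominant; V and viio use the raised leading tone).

The pitches Bb-Db-Fb-Ab form a half-diminished seventh chord rooted on Bb.
Bb is scale degree 2 in Ab minor, and a half-diminished seventh chord on that degree is written iiø7.

iiø7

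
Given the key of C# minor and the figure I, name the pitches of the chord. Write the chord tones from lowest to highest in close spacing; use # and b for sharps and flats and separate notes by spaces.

C# E# G#

I is the major tonic (Picardy third), borrowed from the parallel major. In C# minor that root is C#.
So the chord is C#-E#-G#, a major triad.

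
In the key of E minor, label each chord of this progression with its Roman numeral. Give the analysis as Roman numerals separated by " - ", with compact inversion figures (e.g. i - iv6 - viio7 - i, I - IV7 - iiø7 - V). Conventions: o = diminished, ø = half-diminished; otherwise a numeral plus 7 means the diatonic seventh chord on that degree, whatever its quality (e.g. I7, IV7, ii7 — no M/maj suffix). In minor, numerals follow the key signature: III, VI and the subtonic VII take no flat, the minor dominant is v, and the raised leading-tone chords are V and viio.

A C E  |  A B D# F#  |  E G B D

iv - V42 - i7

A-C-E: root A is the subdominant; minor triad there is iv.
A-B-D#-F#: dominant seventh chord on B = scale degree 5 → V42.
E-G-B-D has root E, degree 1 in E minor, so i7.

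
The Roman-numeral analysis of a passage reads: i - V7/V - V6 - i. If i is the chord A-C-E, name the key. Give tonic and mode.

A minor

The chord Am is a minor triad rooted on A; its label is i.
If A is scale degree 1 and the mode makes that degree carry a minor triad, the tonic is A and the mode is minor.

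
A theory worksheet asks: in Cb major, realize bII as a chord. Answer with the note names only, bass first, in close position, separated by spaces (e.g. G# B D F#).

Dbb Fb Abb

bII is the Neapolitan chord — a major triad on the lowered second degree. In Cb major that root is Dbb.
So the chord is Dbb-Fb-Abb.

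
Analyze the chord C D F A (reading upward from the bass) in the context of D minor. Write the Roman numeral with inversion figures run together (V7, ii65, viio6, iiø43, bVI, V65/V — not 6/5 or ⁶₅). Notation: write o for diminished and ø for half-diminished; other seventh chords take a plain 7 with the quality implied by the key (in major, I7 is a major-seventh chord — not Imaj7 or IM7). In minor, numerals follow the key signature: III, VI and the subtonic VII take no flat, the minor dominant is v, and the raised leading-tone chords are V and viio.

Stacked in thirds the chord is D-F-A-C: a minor seventh chord on D.
In D minor, D is the tonic; the diatonic minor seventh chord there is i7.
With C in the bass the chord is in third inversion, so the figured bass is 42.

i42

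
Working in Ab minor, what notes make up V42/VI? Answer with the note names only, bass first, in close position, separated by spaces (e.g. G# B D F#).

Bbb Cb Eb Gb

The slash means an applied dominant: we want the dominant of VI. In Ab minor, VI is Fb major, and its dominant is built on Cb.
Building a dominant seventh chord on Cb gives Cb-Eb-Gb-Bbb.
With the 42 figure the chord is in third inversion; from the bass Bbb upward in close position it reads Bbb-Cb-Eb-Gb.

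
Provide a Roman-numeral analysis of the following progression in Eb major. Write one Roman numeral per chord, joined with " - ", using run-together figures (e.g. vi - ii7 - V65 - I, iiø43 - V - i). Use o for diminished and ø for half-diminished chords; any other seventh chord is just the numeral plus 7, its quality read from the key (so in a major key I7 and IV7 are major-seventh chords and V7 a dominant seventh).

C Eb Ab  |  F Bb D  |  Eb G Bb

C-Eb-Ab has root Ab, degree 4 in Eb major, so IV6.
F-Bb-D has root Bb, degree 5 in Eb major, so V64.
Eb-G-Bb: root Eb is the tonic; major triad there is I.

IV6 - V64 - I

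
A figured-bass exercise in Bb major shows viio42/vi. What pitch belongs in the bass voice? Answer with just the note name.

Eb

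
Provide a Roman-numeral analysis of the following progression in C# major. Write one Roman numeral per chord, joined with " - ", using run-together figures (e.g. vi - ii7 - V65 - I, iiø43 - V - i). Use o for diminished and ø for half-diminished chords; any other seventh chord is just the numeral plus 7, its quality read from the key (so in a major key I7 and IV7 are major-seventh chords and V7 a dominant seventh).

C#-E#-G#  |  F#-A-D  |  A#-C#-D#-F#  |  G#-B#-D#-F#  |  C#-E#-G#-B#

C#-E#-G# has root C#, degree 1 in C# major, so I.
F#-A-D: major triad on D — chromatic; D is the lowered second degree, so this is the Neapolitan sixth, bII6 (third, F#, in the bass — hence the 6).
A#-C#-D#-F#: minor seventh chord on D# = scale degree 2 → ii43.
G#-B#-D#-F#: root G# is the dominant; dominant seventh chord there is V7.
C#-E#-G#-B# has root C#, degree 1 in C# major, so I7.

I - bII6 - ii43 - V7 - I7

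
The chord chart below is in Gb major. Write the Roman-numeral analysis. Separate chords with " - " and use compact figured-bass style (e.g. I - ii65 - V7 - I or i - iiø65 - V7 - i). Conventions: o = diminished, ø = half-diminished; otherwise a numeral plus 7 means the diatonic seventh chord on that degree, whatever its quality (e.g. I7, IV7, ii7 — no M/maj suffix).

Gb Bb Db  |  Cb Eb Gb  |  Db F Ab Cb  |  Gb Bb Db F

I - IV - V7 - I7

Gb-Bb-Db: major triad on Gb = scale degree 1 → I.
Cb-Eb-Gb: root Cb is the subdominant; major triad there is IV.
Db-F-Ab-Cb: root Db is the dominant; dominant seventh chord there is V7.
Gb-Bb-Db-F: root Gb is the tonic; major seventh chord there is I7.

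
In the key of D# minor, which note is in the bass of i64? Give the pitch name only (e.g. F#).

A#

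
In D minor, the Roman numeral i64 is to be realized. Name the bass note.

A

i in D minor has root D; the chord is D-F-A.
The figure 64 means second inversion — the fifth is in the bass.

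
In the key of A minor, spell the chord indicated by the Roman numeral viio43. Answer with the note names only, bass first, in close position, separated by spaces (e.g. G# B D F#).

D F G# B

In A minor, the leading-tone chord is built on the raised seventh degree, G#.
That chord is spelled G#-B-D-F.
The figured bass 43 indicates second inversion, placing the fifth (D) in the bass: D-F-G#-B.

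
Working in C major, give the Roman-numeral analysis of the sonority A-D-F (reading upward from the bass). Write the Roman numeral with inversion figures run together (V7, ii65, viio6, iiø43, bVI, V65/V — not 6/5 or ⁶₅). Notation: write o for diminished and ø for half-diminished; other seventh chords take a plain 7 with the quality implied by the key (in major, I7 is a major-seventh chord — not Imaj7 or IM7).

Stacked in thirds the chord is D-F-A: a minor triad on D.
In C major, D is the supertonic; the diatonic minor triad there is ii.
With A in the bass the chord is in second inversion, so the figured bass is 64.

ii64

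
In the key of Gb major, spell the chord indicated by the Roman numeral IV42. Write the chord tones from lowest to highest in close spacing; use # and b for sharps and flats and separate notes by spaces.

The numeral's case and figure indicate a major seventh chord. In Gb major its root, the fourth degree, is Cb.
Stacking thirds from Cb gives Cb-Eb-Gb-Bb.
With the 42 figure the chord is in third inversion; from the bass Bb upward in close position it reads Bb-Cb-Eb-Gb.

Bb Cb Eb Gb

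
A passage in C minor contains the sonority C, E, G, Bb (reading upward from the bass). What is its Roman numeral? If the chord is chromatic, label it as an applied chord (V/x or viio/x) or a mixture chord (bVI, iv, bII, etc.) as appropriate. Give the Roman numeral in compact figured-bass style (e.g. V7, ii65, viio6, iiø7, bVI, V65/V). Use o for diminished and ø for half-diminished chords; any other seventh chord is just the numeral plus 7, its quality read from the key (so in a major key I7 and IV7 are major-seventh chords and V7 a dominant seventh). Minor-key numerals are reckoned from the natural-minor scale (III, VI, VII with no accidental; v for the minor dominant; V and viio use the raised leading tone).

V7/iv

Stacked in thirds the chord is C-E-G-Bb: a dominant seventh chord on C.
C is not a diatonic chord root with this quality in C minor, but it lies a perfect fifth above F (iv), so the chord functions as an applied dominant of iv.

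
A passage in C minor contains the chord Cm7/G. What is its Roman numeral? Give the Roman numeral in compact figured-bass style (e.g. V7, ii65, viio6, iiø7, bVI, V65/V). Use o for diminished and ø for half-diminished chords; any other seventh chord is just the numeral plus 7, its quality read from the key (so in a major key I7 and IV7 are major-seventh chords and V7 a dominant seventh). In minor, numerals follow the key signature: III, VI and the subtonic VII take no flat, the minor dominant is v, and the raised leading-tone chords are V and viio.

Stacked in thirds the chord is C-Eb-G-Bb: a minor seventh chord on C.
In C minor, C is the tonic; the diatonic minor seventh chord there is i7.
With G in the bass the chord is in second inversion, so the figured bass is 43.

i43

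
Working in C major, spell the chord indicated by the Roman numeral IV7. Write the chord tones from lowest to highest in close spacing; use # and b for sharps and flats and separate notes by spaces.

F A C E

In C major, scale degree 4 is F, and the diatonic chord built there is a major seventh chord.
That chord is spelled F-A-C-E.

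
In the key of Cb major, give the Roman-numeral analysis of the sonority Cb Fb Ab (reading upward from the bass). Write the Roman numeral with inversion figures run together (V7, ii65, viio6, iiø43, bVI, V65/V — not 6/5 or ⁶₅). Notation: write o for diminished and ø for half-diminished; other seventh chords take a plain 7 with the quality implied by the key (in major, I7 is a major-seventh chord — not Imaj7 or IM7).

IV64

The pitches Fb-Ab-Cb form a major triad rooted on Fb.
In Cb major, Fb is the subdominant; the diatonic major triad there is IV.
With Cb in the bass the chord is in second inversion, so the figured bass is 64.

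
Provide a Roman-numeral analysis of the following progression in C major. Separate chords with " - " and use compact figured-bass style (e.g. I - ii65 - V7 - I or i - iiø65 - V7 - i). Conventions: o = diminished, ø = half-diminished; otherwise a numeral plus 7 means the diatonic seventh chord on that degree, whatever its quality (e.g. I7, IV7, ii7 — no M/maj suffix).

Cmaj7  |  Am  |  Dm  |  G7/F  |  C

Cmaj7 has root C, degree 1 in C major, so I7.
Am has root A, degree 6 in C major, so vi.
Dm has root D, degree 2 in C major, so ii.
G7/F has root G, degree 5 in C major, so V42.
C: root C is the tonic; major triad there is I.

I7 - vi - ii - V42 - I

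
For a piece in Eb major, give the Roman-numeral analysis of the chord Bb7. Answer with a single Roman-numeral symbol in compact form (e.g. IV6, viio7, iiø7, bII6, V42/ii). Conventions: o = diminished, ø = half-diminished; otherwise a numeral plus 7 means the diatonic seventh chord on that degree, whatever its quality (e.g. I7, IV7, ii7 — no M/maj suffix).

Stacked in thirds the chord is Bb-D-F-Ab: a dominant seventh chord on Bb.
In Eb major, Bb is the dominant; the diatonic dominant seventh chord there is V7.

V7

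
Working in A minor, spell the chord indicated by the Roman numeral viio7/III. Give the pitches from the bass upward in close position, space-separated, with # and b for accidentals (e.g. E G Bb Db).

B D F Ab

The slash marks an applied leading-tone chord: viio of III. In A minor, III is C, so the leading tone to it is B, a half step below.
Building a fully diminished seventh chord on B gives B-D-F-Ab.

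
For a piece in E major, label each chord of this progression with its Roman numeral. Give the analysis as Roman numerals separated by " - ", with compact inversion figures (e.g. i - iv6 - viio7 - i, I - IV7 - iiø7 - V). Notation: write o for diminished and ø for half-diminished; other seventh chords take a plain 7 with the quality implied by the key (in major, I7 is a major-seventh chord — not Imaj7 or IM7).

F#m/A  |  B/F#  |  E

ii6 - V64 - I

F#m/A has root F#, degree 2 in E major, so ii6.
B/F#: root B is the dominant; major triad there is V64.
E: major triad on E = scale degree 1 → I.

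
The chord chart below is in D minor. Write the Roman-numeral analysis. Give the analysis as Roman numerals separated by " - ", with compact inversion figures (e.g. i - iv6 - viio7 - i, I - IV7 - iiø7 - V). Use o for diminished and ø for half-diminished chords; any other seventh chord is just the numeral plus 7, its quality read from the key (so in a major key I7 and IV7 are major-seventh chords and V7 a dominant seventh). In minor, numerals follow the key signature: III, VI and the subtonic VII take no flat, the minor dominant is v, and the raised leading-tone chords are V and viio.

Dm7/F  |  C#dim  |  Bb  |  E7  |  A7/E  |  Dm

Dm7/F: minor seventh chord on D = scale degree 1 → i65.
C#dim: root C# is the leading tone; diminished triad there is viio.
Bb: root Bb is the submediant; major triad there is VI.
E7 is the secondary dominant of V (dominant seventh chord on E): V7/V.
A7/E: dominant seventh chord on A = scale degree 5 → V43.
Dm has root D, degree 1 in D minor, so i.

i65 - viio - VI - V7/V - V43 - i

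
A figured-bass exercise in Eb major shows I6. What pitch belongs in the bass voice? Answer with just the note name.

I in Eb major has root Eb; the chord is Eb-G-Bb.
The figure 6 means first inversion — the third is in the bass.

G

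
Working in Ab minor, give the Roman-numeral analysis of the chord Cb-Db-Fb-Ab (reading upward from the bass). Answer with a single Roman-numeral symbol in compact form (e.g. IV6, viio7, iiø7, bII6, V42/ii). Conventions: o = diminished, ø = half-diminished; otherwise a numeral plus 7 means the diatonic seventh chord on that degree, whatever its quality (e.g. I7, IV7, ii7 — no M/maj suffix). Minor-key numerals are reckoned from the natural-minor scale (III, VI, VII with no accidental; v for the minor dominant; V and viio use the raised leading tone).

Stacked in thirds the chord is Db-Fb-Ab-Cb: a minor seventh chord on Db.
Db is scale degree 4 in Ab minor, and a minor seventh chord on that degree is written iv7.
With Cb in the bass the chord is in third inversion, so the figured bass is 42.

iv42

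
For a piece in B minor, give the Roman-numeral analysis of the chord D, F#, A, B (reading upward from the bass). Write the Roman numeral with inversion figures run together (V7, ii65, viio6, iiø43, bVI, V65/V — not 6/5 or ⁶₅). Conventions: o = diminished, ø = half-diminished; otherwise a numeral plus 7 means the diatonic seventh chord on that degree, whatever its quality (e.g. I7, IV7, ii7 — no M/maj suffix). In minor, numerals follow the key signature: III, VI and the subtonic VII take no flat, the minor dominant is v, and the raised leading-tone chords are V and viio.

Stacked in thirds the chord is B-D-F#-A: a minor seventh chord on B.
In B minor, B is the tonic; the diatonic minor seventh chord there is i7.
With D in the bass the chord is in first inversion, so the figured bass is 65.

i65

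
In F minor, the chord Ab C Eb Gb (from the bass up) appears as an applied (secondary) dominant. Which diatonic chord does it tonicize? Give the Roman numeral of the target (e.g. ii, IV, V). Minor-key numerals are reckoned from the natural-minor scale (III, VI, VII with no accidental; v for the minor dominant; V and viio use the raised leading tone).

VI

The chord is a dominant seventh chord on Ab.
A dominant resolves down a perfect fifth: Ab → Db. In F minor, Db is scale degree 6, i.e. VI.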